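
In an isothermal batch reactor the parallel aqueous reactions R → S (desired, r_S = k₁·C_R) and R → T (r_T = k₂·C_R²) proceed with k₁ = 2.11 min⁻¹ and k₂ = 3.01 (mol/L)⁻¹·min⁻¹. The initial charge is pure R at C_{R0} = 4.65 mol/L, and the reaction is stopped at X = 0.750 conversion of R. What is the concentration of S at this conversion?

0.739 mol/L

C_R = C_{R0}(1−X) = 1.163 mol/L.
Along a PFR/batch, dC_S/dC_R = −r_S/(r_S+r_T) = −k₁/(k₁+k₂·C_R).
Integrating from C_{R0} to C_R: C_S = (2.11/3.01)·ln[(2.11+3.01·4.65)/(2.11+3.01·1.16)] = 0.7010·ln(16.11/5.609) = 0.7394 mol/L.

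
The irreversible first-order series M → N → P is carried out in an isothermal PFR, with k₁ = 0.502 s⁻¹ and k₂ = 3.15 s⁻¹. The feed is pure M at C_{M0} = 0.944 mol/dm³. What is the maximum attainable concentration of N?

0.106 mol/dm³

For a first-order series the maximum intermediate yield is C_{N,max}/C_{M0} = (k₁/k₂)^[k₂/(k₂−k₁)].
= (0.502/3.15)^(3.15/(3.15−0.502)) = (0.1594)^(1.190) = 0.1125.
C_{N,max} = 0.1125×0.944 = 0.106 mol/dm³.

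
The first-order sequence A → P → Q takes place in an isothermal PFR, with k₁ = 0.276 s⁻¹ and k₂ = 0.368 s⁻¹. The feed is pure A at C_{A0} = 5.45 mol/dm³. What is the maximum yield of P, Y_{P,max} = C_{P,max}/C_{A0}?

Evaluating C_P at τ_opt = ln(k₂/k₁)/(k₂−k₁) gives C_{P,max}/C_{A0} = (k₁/k₂)^[k₂/(k₂−k₁)].
= (0.276/0.368)^(0.368/(0.368−0.276)) = (0.7500)^(4.000) = 0.3164.

0.316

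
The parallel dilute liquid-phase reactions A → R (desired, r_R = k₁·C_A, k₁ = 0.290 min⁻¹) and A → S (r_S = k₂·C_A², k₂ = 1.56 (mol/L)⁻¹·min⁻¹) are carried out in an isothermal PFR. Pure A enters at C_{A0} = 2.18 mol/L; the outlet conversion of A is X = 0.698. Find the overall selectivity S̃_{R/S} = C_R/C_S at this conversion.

C_A = C_{A0}(1−X) = 0.6584 mol/L.
Along a PFR/batch, dC_R/dC_A = −r_R/(r_R+r_S) = −k₁/(k₁+k₂·C_A).
Integrating from C_{A0} to C_A: C_R = (0.290/1.56)·ln[(0.290+1.56·2.18)/(0.290+1.56·0.658)] = 0.1859·ln(3.691/1.317) = 0.1916 mol/L.
C_S = (C_{A0}−C_A)−C_R = 1.330 mol/L; S̃_{R/S} = 0.1916/1.330 = 0.144.

0.144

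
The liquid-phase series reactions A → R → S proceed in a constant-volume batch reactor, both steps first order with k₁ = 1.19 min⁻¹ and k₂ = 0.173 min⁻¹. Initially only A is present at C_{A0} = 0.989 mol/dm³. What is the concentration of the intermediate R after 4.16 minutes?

Solving the coupled first-order balances gives C_R(t) = [k₁/(k₂−k₁)]·C_{A0}·(e^(−k₁t) − e^(−k₂t)).
e^(−k₁t) = e^(−1.19×4.16) = e^(−4.950) = 0.007081; e^(−k₂t) = e^(−0.7197) = 0.4869.
C_R = 1.19×0.989/(0.173−1.19) × (0.007081−0.4869) = (-1.157)×(-0.4798) = 0.5553 mol/dm³.

0.555 mol/dm³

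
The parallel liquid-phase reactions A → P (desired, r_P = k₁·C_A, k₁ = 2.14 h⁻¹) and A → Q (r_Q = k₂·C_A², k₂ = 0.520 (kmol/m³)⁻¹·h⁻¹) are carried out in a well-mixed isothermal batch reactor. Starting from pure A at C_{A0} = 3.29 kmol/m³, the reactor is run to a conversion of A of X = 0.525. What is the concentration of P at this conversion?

C_A = C_{A0}(1−X) = 1.563 kmol/m³.
Along a PFR/batch, dC_P/dC_A = −r_P/(r_P+r_Q) = −k₁/(k₁+k₂·C_A).
Integrating from C_{A0} to C_A: C_P = (2.14/0.520)·ln[(2.14+0.520·3.29)/(2.14+0.520·1.56)] = 4.115·ln(3.851/2.953) = 1.093 kmol/m³.

1.09 kmol/m³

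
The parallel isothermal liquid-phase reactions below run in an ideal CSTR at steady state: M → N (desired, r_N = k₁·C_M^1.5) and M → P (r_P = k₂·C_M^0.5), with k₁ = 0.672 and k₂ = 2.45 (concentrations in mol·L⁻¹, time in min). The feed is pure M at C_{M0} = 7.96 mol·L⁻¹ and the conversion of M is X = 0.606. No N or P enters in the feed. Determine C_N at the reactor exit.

2.23 mol·L⁻¹

Exit C_M = C_{M0}(1−X) = 7.96×0.394 = 3.136 mol·L⁻¹.
A CSTR operates uniformly at the exit composition, giving r_N = 3.732 and r_P = 4.339 (each k·C_M^n at C_M = 3.136).
Fraction of consumed M going to N: r_N/(r_N+r_P) = 0.4624.
C_N = 0.4624·C_{M0}·X = 0.4624×7.96×0.606 = 2.23 mol·L⁻¹.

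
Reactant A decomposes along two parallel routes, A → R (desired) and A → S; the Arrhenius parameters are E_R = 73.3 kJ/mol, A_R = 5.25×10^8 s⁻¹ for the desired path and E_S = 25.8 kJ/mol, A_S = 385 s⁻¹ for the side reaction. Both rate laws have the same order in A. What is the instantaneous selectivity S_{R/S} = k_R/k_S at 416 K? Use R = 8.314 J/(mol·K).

1.48

Since both paths have the same order in A, the concentration cancels and S_{R/S} = k_R/k_S = (A_R/A_S)·exp[(E_S−E_R)/(RT)].
(E_S−E_R)/(RT) = (25.8−73.3)×10³/(8.314×416) = -47500/3459 = -13.73.
k_R/k_S = (5.25×10^8/385)·exp(-13.73) = 1.364×10^6 × 1.085×10^-6 = 1.48.
Since E_R > E_S, raising the temperature improves selectivity toward R.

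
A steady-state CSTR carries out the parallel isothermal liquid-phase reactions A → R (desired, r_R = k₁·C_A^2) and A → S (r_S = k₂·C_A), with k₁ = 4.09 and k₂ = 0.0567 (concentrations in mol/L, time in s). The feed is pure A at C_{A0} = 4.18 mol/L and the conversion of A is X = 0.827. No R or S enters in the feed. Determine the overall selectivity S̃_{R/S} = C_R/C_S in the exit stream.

52.2

Exit C_A = C_{A0}(1−X) = 4.18×0.173 = 0.7231 mol/L.
Rates in a CSTR are evaluated at the outlet concentration: r_R = 4.09×0.7231^2 = 2.139, r_S = 0.0567×0.7231 = 0.04100.
Overall selectivity = C_R/C_S = r_Rτ/(r_Sτ) = r_R/r_S = 52.2.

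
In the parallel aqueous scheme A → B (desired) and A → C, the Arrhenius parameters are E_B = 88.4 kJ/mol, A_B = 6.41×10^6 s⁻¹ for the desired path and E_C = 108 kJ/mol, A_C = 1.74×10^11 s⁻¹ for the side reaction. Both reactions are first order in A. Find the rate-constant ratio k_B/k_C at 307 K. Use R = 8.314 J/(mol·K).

0.0797

k_B/k_C = (A_B/A_C)·exp[−(E_B−E_C)/(RT)] = (A_B/A_C)·exp[(E_C−E_B)/(RT)].
(E_C−E_B)/(RT) = (108−88.4)×10³/(8.314×307) = 19600/2552 = 7.679.
k_B/k_C = (6.41×10^6/1.74×10^11)·exp(7.679) = 3.684×10^-5 × 2163 = 0.0797.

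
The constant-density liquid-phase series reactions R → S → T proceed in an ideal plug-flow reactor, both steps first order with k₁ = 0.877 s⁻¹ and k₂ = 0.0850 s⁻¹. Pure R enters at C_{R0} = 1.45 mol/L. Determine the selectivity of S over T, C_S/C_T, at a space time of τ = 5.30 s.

The intermediate concentration in a first-order A→B→C sequence is C_S = k₁C_{R0}(e^(−k₁τ) − e^(−k₂τ))/(k₂−k₁).
e^(−k₁τ) = e^(−0.877×5.30) = e^(−4.648) = 0.009580; e^(−k₂τ) = e^(−0.4505) = 0.6373.
C_S = 0.877×1.45/(0.0850−0.877) × (0.009580−0.6373) = (-1.606)×(-0.6277) = 1.008 mol/L.
C_R = C_{R0}e^(−k₁τ) = 0.01389 mol/L, so C_T = C_{R0}−C_R−C_S = 0.4282 mol/L; C_S/C_T = 2.35.

2.35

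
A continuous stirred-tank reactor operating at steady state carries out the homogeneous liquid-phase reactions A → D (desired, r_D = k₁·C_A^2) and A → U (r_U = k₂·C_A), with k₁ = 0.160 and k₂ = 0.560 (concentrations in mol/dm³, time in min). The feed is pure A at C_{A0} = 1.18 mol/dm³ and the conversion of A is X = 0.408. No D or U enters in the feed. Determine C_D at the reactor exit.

0.0801 mol/dm³

Exit C_A = C_{A0}(1−X) = 1.18×0.592 = 0.6986 mol/dm³.
Rates in a CSTR are evaluated at the outlet concentration: r_D = 0.160×0.6986^2 = 0.07808, r_U = 0.560×0.6986 = 0.3912.
Fraction of consumed A going to D: r_D/(r_D+r_U) = 0.1664.
C_D = 0.1664·C_{A0}·X = 0.1664×1.18×0.408 = 0.0801 mol/dm³.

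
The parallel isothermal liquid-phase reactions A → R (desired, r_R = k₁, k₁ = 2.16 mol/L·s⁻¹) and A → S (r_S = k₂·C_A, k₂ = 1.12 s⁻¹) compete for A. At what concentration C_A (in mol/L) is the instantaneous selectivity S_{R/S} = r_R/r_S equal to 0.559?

3.45 mol/L

S_{R/S} = (k₁/k₂)·C_A⁻¹ ⇒ C_A = (S·k₂/k₁)^(-1).
= (0.559×1.12/2.16)^(-1) = (0.2899)^(-1) = 3.45 mol/L.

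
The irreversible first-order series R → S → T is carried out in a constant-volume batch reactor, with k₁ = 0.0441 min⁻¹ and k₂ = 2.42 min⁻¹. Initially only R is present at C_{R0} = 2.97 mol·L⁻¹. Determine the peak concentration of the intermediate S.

For a first-order series the maximum intermediate yield is C_{S,max}/C_{R0} = (k₁/k₂)^[k₂/(k₂−k₁)].
= (0.0441/2.42)^(2.42/(2.42−0.0441)) = (0.01822)^(1.019) = 0.01692.
C_{S,max} = 0.01692×2.97 = 0.0502 mol·L⁻¹.

0.0502 mol·L⁻¹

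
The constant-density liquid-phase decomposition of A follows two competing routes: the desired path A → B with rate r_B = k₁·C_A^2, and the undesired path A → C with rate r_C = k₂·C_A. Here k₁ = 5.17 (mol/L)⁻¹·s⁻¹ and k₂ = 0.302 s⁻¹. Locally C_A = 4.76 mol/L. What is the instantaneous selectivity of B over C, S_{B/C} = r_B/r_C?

S_{B/C} = r_B/r_C = (k₁·C_A^2)/(k₂·C_A) = (k₁/k₂)·C_A.
= (5.17×4.760^2) / (0.302×4.760) = 117.1/1.438 = 81.5.
Since the desired path is higher order in A, keeping C_A high (PFR or concentrated feed) favours B.

81.5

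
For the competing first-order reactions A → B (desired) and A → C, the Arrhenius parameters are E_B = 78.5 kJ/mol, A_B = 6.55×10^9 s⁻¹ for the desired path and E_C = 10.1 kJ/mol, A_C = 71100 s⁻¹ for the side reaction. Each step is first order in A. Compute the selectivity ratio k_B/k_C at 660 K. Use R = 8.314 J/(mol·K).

0.355

Since both paths have the same order in A, the concentration cancels and S_{B/C} = k_B/k_C = (A_B/A_C)·exp[(E_C−E_B)/(RT)].
(E_C−E_B)/(RT) = (10.1−78.5)×10³/(8.314×660) = -68400/5487 = -12.47.
k_B/k_C = (6.55×10^9/71100)·exp(-12.47) = 92124 × 3.858×10^-6 = 0.355.
Since E_B > E_C, raising the temperature improves selectivity toward B.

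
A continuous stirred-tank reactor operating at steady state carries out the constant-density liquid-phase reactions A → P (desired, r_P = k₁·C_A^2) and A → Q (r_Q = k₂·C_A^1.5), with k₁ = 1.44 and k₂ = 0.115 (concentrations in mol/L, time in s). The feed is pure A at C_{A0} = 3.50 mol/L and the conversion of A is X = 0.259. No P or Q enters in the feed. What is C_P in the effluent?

0.864 mol/L

Exit C_A = C_{A0}(1−X) = 3.50×0.741 = 2.594 mol/L.
A CSTR operates uniformly at the exit composition, giving r_P = 9.686 and r_Q = 0.4803 (each k·C_A^n at C_A = 2.594).
Fraction of consumed A going to P: r_P/(r_P+r_Q) = 0.9528.
C_P = 0.9528·C_{A0}·X = 0.9528×3.50×0.259 = 0.864 mol/L.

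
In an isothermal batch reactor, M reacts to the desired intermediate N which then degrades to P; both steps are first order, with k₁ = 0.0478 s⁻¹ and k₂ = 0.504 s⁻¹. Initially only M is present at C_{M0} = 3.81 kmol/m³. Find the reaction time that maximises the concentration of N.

5.16 s

For first-order series the maximum of C_N occurs at t_opt = ln(k₂/k₁)/(k₂−k₁).
= ln(0.504/0.0478)/(0.504−0.0478) = ln(10.54)/0.4562 = 2.356/0.4562 = 5.16 s.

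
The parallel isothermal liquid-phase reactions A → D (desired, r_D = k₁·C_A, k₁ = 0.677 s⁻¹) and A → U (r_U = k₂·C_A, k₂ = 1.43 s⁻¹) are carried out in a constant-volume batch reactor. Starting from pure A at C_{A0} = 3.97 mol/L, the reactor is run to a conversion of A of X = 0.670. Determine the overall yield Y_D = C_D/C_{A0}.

C_A = C_{A0}(1−X) = 1.310 mol/L.
Both paths are first order in A, so the instantaneous fraction to D is constant: dC_D/d(−C_A) = k₁/(k₁+k₂) = 0.3213.
C_D = 0.3213·(C_{A0}−C_A) = 0.3213×2.660 = 0.855 mol/L.
Y_D = C_D/C_{A0} = 0.8547/3.97 = 0.215.

0.215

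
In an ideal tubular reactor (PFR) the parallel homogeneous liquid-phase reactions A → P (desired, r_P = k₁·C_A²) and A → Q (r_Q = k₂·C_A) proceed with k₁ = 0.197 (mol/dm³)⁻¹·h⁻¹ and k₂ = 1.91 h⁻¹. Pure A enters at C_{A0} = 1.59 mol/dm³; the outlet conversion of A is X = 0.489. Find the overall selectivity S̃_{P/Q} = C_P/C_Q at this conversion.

C_A = C_{A0}(1−X) = 0.8125 mol/dm³.
Along a PFR/batch, dC_Q/dC_A = −r_Q/(r_P+r_Q) = −k₂/(k₂+k₁·C_A).
Integrating from C_{A0} to C_A: C_Q = (1.91/0.197)·ln[(1.91+0.197·1.59)/(1.91+0.197·0.812)] = 9.695·ln(2.223/2.070) = 0.6921 mol/dm³.
Then C_P = (C_{A0}−C_A) − C_Q = 0.7775 − 0.6921 = 0.08542 mol/dm³.
S̃_{P/Q} = C_P/C_Q = 0.08542/0.6921 = 0.123.

0.123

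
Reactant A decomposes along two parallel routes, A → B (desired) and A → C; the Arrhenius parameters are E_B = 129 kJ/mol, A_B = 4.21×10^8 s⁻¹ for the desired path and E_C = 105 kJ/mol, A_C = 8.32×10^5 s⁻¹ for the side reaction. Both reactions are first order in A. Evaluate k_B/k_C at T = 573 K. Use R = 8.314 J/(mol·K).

k_B/k_C = (A_B/A_C)·exp[−(E_B−E_C)/(RT)] = (A_B/A_C)·exp[(E_C−E_B)/(RT)].
(E_C−E_B)/(RT) = (105−129)×10³/(8.314×573) = -24000/4764 = -5.038.
k_B/k_C = (4.21×10^8/8.32×10^5)·exp(-5.038) = 506.0 × 0.006488 = 3.28.
Since E_B > E_C, raising the temperature improves selectivity toward B.

3.28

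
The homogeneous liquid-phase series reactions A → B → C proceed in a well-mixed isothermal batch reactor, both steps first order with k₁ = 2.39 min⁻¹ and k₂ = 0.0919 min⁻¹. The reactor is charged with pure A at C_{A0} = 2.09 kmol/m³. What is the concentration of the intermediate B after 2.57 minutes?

The intermediate concentration in a first-order A→B→C sequence is C_B = k₁C_{A0}(e^(−k₁t) − e^(−k₂t))/(k₂−k₁).
e^(−k₁t) = e^(−2.39×2.57) = e^(−6.142) = 0.002150; e^(−k₂t) = e^(−0.2362) = 0.7896.
C_B = 2.39×2.09/(0.0919−2.39) × (0.002150−0.7896) = (-2.174)×(-0.7875) = 1.712 kmol/m³.

1.71 kmol/m³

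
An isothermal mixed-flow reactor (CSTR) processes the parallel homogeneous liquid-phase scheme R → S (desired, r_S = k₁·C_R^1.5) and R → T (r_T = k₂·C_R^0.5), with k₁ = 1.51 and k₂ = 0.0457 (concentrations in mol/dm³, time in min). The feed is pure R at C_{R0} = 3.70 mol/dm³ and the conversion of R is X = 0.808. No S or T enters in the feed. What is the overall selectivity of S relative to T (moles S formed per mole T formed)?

Exit C_R = C_{R0}(1−X) = 3.70×0.192 = 0.7104 mol/dm³.
Rates in a CSTR are evaluated at the outlet concentration: r_S = 1.51×0.7104^1.5 = 0.9041, r_T = 0.0457×0.7104^0.5 = 0.03852.
Overall selectivity = C_S/C_T = r_Sτ/(r_Tτ) = r_S/r_T = 23.5.

23.5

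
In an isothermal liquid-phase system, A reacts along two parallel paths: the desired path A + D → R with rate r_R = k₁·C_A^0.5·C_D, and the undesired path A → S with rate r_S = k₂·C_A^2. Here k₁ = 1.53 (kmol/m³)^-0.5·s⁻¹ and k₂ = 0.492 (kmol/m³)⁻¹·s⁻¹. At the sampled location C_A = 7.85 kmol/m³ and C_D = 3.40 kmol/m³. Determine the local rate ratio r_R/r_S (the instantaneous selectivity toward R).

S_{R/S} = r_R/r_S = (k₁·C_A^0.5·C_D)/(k₂·C_A^2) = (k₁/k₂)·C_A^-1.5·C_D.
= (1.53×7.850^0.5×3.400) / (0.492×7.850^2) = 14.57/30.32 = 0.481.

0.481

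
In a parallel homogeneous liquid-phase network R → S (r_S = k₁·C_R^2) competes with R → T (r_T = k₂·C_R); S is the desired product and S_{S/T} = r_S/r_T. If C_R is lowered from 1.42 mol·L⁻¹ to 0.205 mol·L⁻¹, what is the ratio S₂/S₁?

S_{S/T} = (k₁/k₂)·C_R, so S₂/S₁ = (C_{R,2}/C_{R,1}).
= 0.205/1.42 = 0.144.

0.144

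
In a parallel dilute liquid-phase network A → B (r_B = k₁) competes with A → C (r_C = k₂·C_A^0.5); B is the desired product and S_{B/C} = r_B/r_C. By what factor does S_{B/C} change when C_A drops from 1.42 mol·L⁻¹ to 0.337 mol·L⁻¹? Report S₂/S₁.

S_{B/C} = (k₁/k₂)·C_A^-0.5, so S₂/S₁ = (C_{A,2}/C_{A,1})^-0.5.
= (0.337/1.42)^(-0.5) = (0.2373)^(-0.5) = 2.05.

2.05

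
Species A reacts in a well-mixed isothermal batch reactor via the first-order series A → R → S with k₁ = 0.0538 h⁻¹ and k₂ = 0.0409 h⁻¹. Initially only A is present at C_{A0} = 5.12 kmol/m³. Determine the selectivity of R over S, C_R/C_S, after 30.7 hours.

0.926

Solving the coupled first-order balances gives C_R(t) = [k₁/(k₂−k₁)]·C_{A0}·(e^(−k₁t) − e^(−k₂t)).
e^(−k₁t) = e^(−0.0538×30.7) = e^(−1.652) = 0.1917; e^(−k₂t) = e^(−1.256) = 0.2849.
C_R = 0.0538×5.12/(0.0409−0.0538) × (0.1917−0.2849) = (-21.35)×(-0.09316) = 1.989 kmol/m³.
C_A = C_{A0}e^(−k₁t) = 0.9817 kmol/m³, so C_S = C_{A0}−C_A−C_R = 2.149 kmol/m³; C_R/C_S = 0.926.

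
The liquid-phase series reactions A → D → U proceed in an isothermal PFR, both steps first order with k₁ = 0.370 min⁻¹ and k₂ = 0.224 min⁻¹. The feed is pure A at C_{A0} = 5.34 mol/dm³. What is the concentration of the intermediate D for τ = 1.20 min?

1.66 mol/dm³

For first-order series with pure A initially, C_D(τ) = k₁C_{A0}/(k₂−k₁)·(e^(−k₁τ) − e^(−k₂τ)).
e^(−k₁τ) = e^(−0.370×1.20) = e^(−0.4440) = 0.6415; e^(−k₂τ) = e^(−0.2688) = 0.7643.
C_D = 0.370×5.34/(0.224−0.370) × (0.6415−0.7643) = (-13.53)×(-0.1228) = 1.662 mol/dm³.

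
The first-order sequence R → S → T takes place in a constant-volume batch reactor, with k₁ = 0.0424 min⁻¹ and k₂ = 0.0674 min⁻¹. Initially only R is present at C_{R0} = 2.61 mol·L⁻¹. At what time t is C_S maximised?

The intermediate peaks when r₁ = r₂, i.e. k₁e^(−k₁t) = k₂e^(−k₂t), giving t_opt = ln(k₂/k₁)/(k₂−k₁).
= ln(0.0674/0.0424)/(0.0674−0.0424) = ln(1.590)/0.02500 = 0.4635/0.02500 = 18.5 min.

18.5 min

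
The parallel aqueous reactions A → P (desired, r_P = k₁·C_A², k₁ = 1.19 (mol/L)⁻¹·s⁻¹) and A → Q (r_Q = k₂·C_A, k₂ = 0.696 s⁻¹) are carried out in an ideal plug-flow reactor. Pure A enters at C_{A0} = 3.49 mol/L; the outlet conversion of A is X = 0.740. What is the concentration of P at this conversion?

C_A = C_{A0}(1−X) = 0.9074 mol/L.
Along a PFR/batch, dC_Q/dC_A = −r_Q/(r_P+r_Q) = −k₂/(k₂+k₁·C_A).
Integrating from C_{A0} to C_A: C_Q = (0.696/1.19)·ln[(0.696+1.19·3.49)/(0.696+1.19·0.907)] = 0.5849·ln(4.849/1.776) = 0.5875 mol/L.
Then C_P = (C_{A0}−C_A) − C_Q = 2.583 − 0.5875 = 1.995 mol/L.

2.00 mol/L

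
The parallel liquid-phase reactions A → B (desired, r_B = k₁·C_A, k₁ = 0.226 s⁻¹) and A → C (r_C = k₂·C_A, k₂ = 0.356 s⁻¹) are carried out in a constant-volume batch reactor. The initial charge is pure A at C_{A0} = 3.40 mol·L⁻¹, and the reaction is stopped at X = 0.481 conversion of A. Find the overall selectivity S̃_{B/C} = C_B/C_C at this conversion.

C_A = C_{A0}(1−X) = 1.765 mol·L⁻¹.
Both paths are first order in A, so the instantaneous fraction to B is constant: dC_B/d(−C_A) = k₁/(k₁+k₂) = 0.3883.
C_B = 0.3883·(C_{A0}−C_A) = 0.3883×1.635 = 0.635 mol·L⁻¹.
C_C = (C_{A0}−C_A)−C_B = 1.000 mol·L⁻¹; S̃_{B/C} = 0.6351/1.000 = 0.635.

0.635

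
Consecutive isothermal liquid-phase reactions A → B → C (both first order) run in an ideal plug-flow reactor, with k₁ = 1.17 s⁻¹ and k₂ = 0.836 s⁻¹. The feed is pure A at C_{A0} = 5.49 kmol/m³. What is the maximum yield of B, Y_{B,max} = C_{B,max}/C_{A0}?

At the optimum, C_{B,max}/C_{A0} = (k₁/k₂)^[k₂/(k₂−k₁)].
= (1.17/0.836)^(0.836/(0.836−1.17)) = (1.400)^(-2.503) = 0.4311.

0.431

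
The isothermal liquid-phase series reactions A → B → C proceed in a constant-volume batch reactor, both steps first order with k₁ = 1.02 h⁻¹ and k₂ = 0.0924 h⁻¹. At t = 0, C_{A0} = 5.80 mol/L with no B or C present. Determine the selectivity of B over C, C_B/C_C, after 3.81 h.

3.28

The intermediate concentration in a first-order A→B→C sequence is C_B = k₁C_{A0}(e^(−k₁t) − e^(−k₂t))/(k₂−k₁).
e^(−k₁t) = e^(−1.02×3.81) = e^(−3.886) = 0.02052; e^(−k₂t) = e^(−0.3520) = 0.7032.
C_B = 1.02×5.80/(0.0924−1.02) × (0.02052−0.7032) = (-6.378)×(-0.6827) = 4.354 mol/L.
C_A = C_{A0}e^(−k₁t) = 0.1190 mol/L, so C_C = C_{A0}−C_A−C_B = 1.327 mol/L; C_B/C_C = 3.28.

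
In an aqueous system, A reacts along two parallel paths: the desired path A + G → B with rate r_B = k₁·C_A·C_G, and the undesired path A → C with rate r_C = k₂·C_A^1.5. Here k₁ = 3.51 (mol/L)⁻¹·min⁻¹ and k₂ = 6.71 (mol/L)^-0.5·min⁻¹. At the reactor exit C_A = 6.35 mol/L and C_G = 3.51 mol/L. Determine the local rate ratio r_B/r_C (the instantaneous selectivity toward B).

S_{B/C} = r_B/r_C = (k₁·C_A·C_G)/(k₂·C_A^1.5) = (k₁/k₂)·C_A^-0.5·C_G.
= (3.51×6.350×3.510) / (6.71×6.350^1.5) = 78.23/107.4 = 0.729.
The undesired path is higher order in A, so low C_A (CSTR or dilute feed) favours B.

0.729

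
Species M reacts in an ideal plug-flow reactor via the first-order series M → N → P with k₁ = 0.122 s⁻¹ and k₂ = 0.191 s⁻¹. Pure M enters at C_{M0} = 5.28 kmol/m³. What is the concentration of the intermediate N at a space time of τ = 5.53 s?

The intermediate concentration in a first-order A→B→C sequence is C_N = k₁C_{M0}(e^(−k₁τ) − e^(−k₂τ))/(k₂−k₁).
e^(−k₁τ) = e^(−0.122×5.53) = e^(−0.6747) = 0.5093; e^(−k₂τ) = e^(−1.056) = 0.3478.
C_N = 0.122×5.28/(0.191−0.122) × (0.5093−0.3478) = 9.336×0.1616 = 1.508 kmol/m³.

1.51 kmol/m³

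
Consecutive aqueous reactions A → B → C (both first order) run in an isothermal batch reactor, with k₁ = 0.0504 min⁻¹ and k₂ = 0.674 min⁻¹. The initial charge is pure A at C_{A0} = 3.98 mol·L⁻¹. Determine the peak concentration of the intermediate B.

At the optimum, C_{B,max}/C_{A0} = (k₁/k₂)^[k₂/(k₂−k₁)].
= (0.0504/0.674)^(0.674/(0.674−0.0504)) = (0.07478)^(1.081) = 0.06064.
C_{B,max} = 0.06064×3.98 = 0.241 mol·L⁻¹.

0.241 mol·L⁻¹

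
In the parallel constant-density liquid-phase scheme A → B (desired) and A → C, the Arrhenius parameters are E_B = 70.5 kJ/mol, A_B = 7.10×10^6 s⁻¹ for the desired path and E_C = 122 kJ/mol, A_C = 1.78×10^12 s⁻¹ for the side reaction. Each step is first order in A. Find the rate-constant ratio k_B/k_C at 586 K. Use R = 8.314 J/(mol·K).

0.155

k_B/k_C = (A_B/A_C)·exp[−(E_B−E_C)/(RT)] = (A_B/A_C)·exp[(E_C−E_B)/(RT)].
(E_C−E_B)/(RT) = (122−70.5)×10³/(8.314×586) = 51500/4872 = 10.57.
k_B/k_C = (7.10×10^6/1.78×10^12)·exp(10.57) = 3.989×10^-6 × 38972 = 0.155.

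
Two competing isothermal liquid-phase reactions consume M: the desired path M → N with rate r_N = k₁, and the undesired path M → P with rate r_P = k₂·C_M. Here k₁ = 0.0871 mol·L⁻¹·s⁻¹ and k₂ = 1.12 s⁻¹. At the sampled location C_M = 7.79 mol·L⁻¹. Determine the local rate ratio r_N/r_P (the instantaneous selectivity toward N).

0.00998

S_{N/P} = r_N/r_P = (k₁)/(k₂·C_M) = (k₁/k₂)·C_M⁻¹.
= (0.0871) / (1.12×7.790) = 0.08710/8.725 = 0.00998.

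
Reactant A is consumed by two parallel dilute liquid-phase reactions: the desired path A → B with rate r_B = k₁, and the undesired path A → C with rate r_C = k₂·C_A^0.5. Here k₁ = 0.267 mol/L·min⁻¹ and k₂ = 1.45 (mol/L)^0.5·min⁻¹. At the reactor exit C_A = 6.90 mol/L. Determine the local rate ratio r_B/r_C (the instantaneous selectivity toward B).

S_{B/C} = r_B/r_C = (k₁)/(k₂·C_A^0.5) = (k₁/k₂)·C_A^-0.5.
= (0.267) / (1.45×6.900^0.5) = 0.2670/3.809 = 0.0701.
The undesired path is higher order in A, so low C_A (CSTR or dilute feed) favours B.

0.0701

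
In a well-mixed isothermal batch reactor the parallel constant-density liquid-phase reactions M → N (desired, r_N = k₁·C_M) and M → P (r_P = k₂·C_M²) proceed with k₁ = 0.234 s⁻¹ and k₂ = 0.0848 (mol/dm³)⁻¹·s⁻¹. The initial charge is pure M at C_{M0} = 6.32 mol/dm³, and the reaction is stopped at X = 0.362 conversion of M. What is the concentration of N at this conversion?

C_M = C_{M0}(1−X) = 4.032 mol/dm³.
Along a PFR/batch, dC_N/dC_M = −r_N/(r_N+r_P) = −k₁/(k₁+k₂·C_M).
Integrating from C_{M0} to C_M: C_N = (0.234/0.0848)·ln[(0.234+0.0848·6.32)/(0.234+0.0848·4.03)] = 2.759·ln(0.7699/0.5759) = 0.8011 mol/dm³.

0.801 mol/dm³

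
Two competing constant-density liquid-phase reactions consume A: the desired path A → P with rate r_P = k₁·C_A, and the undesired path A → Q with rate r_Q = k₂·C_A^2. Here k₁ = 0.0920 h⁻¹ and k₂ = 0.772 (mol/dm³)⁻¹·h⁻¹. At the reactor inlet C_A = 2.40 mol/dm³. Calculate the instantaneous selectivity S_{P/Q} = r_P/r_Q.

S_{P/Q} = r_P/r_Q = (k₁·C_A)/(k₂·C_A^2) = (k₁/k₂)·C_A⁻¹.
= (0.0920×2.400) / (0.772×2.400^2) = 0.2208/4.447 = 0.0497.
The undesired path is higher order in A, so low C_A (CSTR or dilute feed) favours P.

0.0497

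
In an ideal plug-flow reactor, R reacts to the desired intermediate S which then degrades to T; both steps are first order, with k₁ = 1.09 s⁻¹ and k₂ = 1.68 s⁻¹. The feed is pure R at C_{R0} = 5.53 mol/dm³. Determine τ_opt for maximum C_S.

0.733 s

The intermediate peaks when r₁ = r₂, i.e. k₁e^(−k₁τ) = k₂e^(−k₂τ), giving τ_opt = ln(k₂/k₁)/(k₂−k₁).
= ln(1.68/1.09)/(1.68−1.09) = ln(1.541)/0.5900 = 0.4326/0.5900 = 0.733 s.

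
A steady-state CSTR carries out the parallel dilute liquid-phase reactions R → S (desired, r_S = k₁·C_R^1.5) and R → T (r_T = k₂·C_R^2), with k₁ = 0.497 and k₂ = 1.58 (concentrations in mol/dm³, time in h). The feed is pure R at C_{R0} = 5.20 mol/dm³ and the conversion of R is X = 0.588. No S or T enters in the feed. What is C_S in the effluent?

0.541 mol/dm³

Exit C_R = C_{R0}(1−X) = 5.20×0.412 = 2.142 mol/dm³.
A CSTR operates uniformly at the exit composition, giving r_S = 1.559 and r_T = 7.252 (each k·C_R^n at C_R = 2.142).
Fraction of consumed R going to S: r_S/(r_S+r_T) = 0.1769.
C_S = 0.1769·C_{R0}·X = 0.1769×5.20×0.588 = 0.541 mol/dm³.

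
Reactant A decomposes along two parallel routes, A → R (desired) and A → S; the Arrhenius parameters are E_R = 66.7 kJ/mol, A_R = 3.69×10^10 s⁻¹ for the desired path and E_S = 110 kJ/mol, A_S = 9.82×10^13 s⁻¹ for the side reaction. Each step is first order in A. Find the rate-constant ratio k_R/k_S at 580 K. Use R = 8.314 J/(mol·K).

2.98

k_R/k_S = (A_R/A_S)·exp[−(E_R−E_S)/(RT)] = (A_R/A_S)·exp[(E_S−E_R)/(RT)].
(E_S−E_R)/(RT) = (110−66.7)×10³/(8.314×580) = 43300/4822 = 8.979.
k_R/k_S = (3.69×10^10/9.82×10^13)·exp(8.979) = 3.758×10^-4 × 7938 = 2.98.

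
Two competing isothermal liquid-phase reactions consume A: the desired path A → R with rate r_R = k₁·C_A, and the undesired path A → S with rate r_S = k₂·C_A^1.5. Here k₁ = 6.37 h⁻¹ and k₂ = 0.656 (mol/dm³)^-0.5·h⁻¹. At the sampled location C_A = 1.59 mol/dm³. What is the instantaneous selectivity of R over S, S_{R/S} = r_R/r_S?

S_{R/S} = r_R/r_S = (k₁·C_A)/(k₂·C_A^1.5) = (k₁/k₂)·C_A^-0.5.
= (6.37×1.590) / (0.656×1.590^1.5) = 10.13/1.315 = 7.70.
The undesired path is higher order in A, so low C_A (CSTR or dilute feed) favours R.

7.70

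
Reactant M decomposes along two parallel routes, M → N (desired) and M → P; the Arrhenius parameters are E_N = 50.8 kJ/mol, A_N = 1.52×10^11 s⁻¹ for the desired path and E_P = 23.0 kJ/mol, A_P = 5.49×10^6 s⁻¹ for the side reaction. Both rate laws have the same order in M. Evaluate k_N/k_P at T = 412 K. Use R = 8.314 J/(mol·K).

With equal orders, S_{N/P} = k_N/k_P = (A_N/A_P)·exp[(E_P−E_N)/(RT)].
(E_P−E_N)/(RT) = (23.0−50.8)×10³/(8.314×412) = -27800/3425 = -8.116.
k_N/k_P = (1.52×10^11/5.49×10^6)·exp(-8.116) = 27687 × 2.987×10^-4 = 8.27.
Since E_N > E_P, raising the temperature improves selectivity toward N.

8.27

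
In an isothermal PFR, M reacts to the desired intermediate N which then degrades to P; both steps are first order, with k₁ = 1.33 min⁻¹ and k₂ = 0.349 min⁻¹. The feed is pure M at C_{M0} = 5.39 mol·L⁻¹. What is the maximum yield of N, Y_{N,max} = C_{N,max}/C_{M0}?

At the optimum, C_{N,max}/C_{M0} = (k₁/k₂)^[k₂/(k₂−k₁)].
= (1.33/0.349)^(0.349/(0.349−1.33)) = (3.811)^(-0.3558) = 0.6213.

0.621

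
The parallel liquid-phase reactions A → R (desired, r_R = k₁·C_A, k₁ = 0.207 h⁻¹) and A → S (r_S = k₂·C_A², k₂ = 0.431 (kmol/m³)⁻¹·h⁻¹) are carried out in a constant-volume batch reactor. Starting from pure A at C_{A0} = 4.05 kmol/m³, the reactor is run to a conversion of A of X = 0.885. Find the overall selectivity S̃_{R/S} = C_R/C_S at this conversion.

0.266

C_A = C_{A0}(1−X) = 0.4657 kmol/m³.
Along a PFR/batch, dC_R/dC_A = −r_R/(r_R+r_S) = −k₁/(k₁+k₂·C_A).
Integrating from C_{A0} to C_A: C_R = (0.207/0.431)·ln[(0.207+0.431·4.05)/(0.207+0.431·0.466)] = 0.4803·ln(1.953/0.4077) = 0.7522 kmol/m³.
C_S = (C_{A0}−C_A)−C_R = 2.832 kmol/m³; S̃_{R/S} = 0.7522/2.832 = 0.266.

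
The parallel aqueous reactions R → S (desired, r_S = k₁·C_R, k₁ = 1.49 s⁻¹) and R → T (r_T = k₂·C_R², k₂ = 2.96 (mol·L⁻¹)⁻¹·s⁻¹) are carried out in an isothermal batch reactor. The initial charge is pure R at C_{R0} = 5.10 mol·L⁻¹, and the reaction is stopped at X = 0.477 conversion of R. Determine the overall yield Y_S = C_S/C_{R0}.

C_R = C_{R0}(1−X) = 2.667 mol·L⁻¹.
Along a PFR/batch, dC_S/dC_R = −r_S/(r_S+r_T) = −k₁/(k₁+k₂·C_R).
Integrating from C_{R0} to C_R: C_S = (1.49/2.96)·ln[(1.49+2.96·5.10)/(1.49+2.96·2.67)] = 0.5034·ln(16.59/9.385) = 0.2866 mol·L⁻¹.
Y_S = C_S/C_{R0} = 0.2866/5.10 = 0.0562.

0.0562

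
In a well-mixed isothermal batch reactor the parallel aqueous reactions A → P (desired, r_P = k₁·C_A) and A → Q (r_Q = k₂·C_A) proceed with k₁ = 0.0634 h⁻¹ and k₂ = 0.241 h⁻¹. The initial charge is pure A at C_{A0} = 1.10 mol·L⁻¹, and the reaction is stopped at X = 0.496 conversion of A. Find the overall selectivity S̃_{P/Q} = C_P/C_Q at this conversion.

0.263

C_A = C_{A0}(1−X) = 0.5544 mol·L⁻¹.
Both paths are first order in A, so the instantaneous fraction to P is constant: dC_P/d(−C_A) = k₁/(k₁+k₂) = 0.2083.
C_P = 0.2083·(C_{A0}−C_A) = 0.2083×0.5456 = 0.114 mol·L⁻¹.
C_Q = (C_{A0}−C_A)−C_P = 0.4320 mol·L⁻¹; S̃_{P/Q} = 0.1136/0.4320 = 0.263.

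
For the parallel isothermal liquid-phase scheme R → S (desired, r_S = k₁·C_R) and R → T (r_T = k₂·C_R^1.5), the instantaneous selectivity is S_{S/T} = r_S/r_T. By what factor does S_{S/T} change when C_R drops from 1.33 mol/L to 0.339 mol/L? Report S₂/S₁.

1.98

S_{S/T} = (k₁/k₂)·C_R^-0.5, so S₂/S₁ = (C_{R,2}/C_{R,1})^-0.5.
= (0.339/1.33)^(-0.5) = (0.2549)^(-0.5) = 1.98.
Selectivity toward S rises as C_R falls — low-concentration operation is favoured.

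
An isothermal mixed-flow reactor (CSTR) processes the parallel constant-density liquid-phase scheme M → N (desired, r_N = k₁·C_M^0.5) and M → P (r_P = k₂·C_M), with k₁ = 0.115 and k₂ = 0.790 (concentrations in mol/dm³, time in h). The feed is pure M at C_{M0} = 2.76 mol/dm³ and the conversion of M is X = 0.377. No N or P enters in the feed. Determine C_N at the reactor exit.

Exit C_M = C_{M0}(1−X) = 2.76×0.623 = 1.719 mol/dm³.
In a CSTR the entire volume is at exit conditions, so r_N = 0.115×1.719^0.5 = 0.1508 and r_P = 0.790×1.719 = 1.358.
Fraction of consumed M going to N: r_N/(r_N+r_P) = 0.09992.
C_N = 0.09992·C_{M0}·X = 0.09992×2.76×0.377 = 0.104 mol/dm³.

0.104 mol/dm³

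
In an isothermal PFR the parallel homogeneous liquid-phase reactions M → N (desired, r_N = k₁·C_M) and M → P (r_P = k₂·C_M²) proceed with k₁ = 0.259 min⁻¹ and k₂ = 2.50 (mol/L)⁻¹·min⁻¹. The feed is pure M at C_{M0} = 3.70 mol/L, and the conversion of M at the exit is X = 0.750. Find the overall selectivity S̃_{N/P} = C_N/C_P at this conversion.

0.0513

C_M = C_{M0}(1−X) = 0.9250 mol/L.
Along a PFR/batch, dC_N/dC_M = −r_N/(r_N+r_P) = −k₁/(k₁+k₂·C_M).
Integrating from C_{M0} to C_M: C_N = (0.259/2.50)·ln[(0.259+2.50·3.70)/(0.259+2.50·0.925)] = 0.1036·ln(9.509/2.571) = 0.1355 mol/L.
C_P = (C_{M0}−C_M)−C_N = 2.640 mol/L; S̃_{N/P} = 0.1355/2.640 = 0.0513.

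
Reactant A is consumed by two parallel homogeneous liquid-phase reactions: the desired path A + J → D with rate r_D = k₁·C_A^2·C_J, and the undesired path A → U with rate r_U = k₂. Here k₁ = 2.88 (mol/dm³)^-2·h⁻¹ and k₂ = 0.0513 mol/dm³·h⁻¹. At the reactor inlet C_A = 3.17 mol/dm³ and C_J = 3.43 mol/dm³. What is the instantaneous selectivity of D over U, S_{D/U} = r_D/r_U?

1935

S_{D/U} = r_D/r_U = (k₁·C_A^2·C_J)/(k₂) = (k₁/k₂)·C_A^2·C_J.
= (2.88×3.170^2×3.430) / (0.0513) = 99.27/0.05130 = 1935.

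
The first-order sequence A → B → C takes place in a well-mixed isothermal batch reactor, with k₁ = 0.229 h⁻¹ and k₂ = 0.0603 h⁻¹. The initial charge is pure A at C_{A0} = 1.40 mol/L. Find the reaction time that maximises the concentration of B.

For first-order series the maximum of C_B occurs at t_opt = ln(k₂/k₁)/(k₂−k₁).
= ln(0.0603/0.229)/(0.0603−0.229) = ln(0.2633)/-0.1687 = -1.334/-0.1687 = 7.91 h.

7.91 h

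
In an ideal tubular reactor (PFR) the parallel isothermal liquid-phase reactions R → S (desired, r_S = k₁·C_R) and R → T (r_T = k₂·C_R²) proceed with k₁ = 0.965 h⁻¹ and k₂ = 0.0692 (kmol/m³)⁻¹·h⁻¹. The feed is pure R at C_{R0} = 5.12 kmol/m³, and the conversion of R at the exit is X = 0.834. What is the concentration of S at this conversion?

3.54 kmol/m³

C_R = C_{R0}(1−X) = 0.8499 kmol/m³.
Along a PFR/batch, dC_S/dC_R = −r_S/(r_S+r_T) = −k₁/(k₁+k₂·C_R).
Integrating from C_{R0} to C_R: C_S = (0.965/0.0692)·ln[(0.965+0.0692·5.12)/(0.965+0.0692·0.850)] = 13.95·ln(1.319/1.024) = 3.536 kmol/m³.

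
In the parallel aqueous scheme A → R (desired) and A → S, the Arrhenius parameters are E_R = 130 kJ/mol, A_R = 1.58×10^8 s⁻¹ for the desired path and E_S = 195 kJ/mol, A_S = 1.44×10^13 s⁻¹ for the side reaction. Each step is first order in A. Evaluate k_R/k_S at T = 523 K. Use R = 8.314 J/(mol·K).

Since both paths have the same order in A, the concentration cancels and S_{R/S} = k_R/k_S = (A_R/A_S)·exp[(E_S−E_R)/(RT)].
(E_S−E_R)/(RT) = (195−130)×10³/(8.314×523) = 65000/4348 = 14.95.
k_R/k_S = (1.58×10^8/1.44×10^13)·exp(14.95) = 1.097×10^-5 × 3.105×10^6 = 34.1.
Since E_R < E_S, lowering the temperature improves selectivity toward R.

34.1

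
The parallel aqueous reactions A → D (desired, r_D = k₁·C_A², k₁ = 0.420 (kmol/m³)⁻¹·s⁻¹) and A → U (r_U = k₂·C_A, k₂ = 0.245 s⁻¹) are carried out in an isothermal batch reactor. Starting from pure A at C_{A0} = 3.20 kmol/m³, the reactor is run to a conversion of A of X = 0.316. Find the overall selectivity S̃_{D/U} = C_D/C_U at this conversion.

4.57

C_A = C_{A0}(1−X) = 2.189 kmol/m³.
Along a PFR/batch, dC_U/dC_A = −r_U/(r_D+r_U) = −k₂/(k₂+k₁·C_A).
Integrating from C_{A0} to C_A: C_U = (0.245/0.420)·ln[(0.245+0.420·3.20)/(0.245+0.420·2.19)] = 0.5833·ln(1.589/1.164) = 0.1814 kmol/m³.
Then C_D = (C_{A0}−C_A) − C_U = 1.011 − 0.1814 = 0.8298 kmol/m³.
S̃_{D/U} = C_D/C_U = 0.8298/0.1814 = 4.57.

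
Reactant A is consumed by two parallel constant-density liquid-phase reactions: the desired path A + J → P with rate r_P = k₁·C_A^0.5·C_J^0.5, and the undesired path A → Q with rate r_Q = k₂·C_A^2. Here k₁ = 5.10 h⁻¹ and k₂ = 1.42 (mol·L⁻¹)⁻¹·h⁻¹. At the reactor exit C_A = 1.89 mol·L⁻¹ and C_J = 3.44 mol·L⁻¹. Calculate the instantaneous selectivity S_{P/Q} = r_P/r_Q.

S_{P/Q} = r_P/r_Q = (k₁·C_A^0.5·C_J^0.5)/(k₂·C_A^2) = (k₁/k₂)·C_A^-1.5·C_J^0.5.
= (5.10×1.890^0.5×3.440^0.5) / (1.42×1.890^2) = 13.00/5.072 = 2.56.

2.56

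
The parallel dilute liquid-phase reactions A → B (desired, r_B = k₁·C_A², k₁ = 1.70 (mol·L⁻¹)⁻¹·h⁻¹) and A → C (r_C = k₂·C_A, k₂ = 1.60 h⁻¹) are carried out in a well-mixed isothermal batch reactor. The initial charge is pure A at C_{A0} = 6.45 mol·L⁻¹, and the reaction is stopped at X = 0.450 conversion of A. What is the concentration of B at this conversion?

C_A = C_{A0}(1−X) = 3.548 mol·L⁻¹.
Along a PFR/batch, dC_C/dC_A = −r_C/(r_B+r_C) = −k₂/(k₂+k₁·C_A).
Integrating from C_{A0} to C_A: C_C = (1.60/1.70)·ln[(1.60+1.70·6.45)/(1.60+1.70·3.55)] = 0.9412·ln(12.56/7.631) = 0.4694 mol·L⁻¹.
Then C_B = (C_{A0}−C_A) − C_C = 2.902 − 0.4694 = 2.433 mol·L⁻¹.

2.43 mol·L⁻¹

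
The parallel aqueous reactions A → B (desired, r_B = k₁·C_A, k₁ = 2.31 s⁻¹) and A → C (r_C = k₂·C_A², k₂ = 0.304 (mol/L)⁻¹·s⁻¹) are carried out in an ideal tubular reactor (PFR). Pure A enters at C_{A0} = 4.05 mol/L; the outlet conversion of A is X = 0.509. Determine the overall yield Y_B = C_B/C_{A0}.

C_A = C_{A0}(1−X) = 1.989 mol/L.
Along a PFR/batch, dC_B/dC_A = −r_B/(r_B+r_C) = −k₁/(k₁+k₂·C_A).
Integrating from C_{A0} to C_A: C_B = (2.31/0.304)·ln[(2.31+0.304·4.05)/(2.31+0.304·1.99)] = 7.599·ln(3.541/2.915) = 1.480 mol/L.
Y_B = C_B/C_{A0} = 1.480/4.05 = 0.365.

0.365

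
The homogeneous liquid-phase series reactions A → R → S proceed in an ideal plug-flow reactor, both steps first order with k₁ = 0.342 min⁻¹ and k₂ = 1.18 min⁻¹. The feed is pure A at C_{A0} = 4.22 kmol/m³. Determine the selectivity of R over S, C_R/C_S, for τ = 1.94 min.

Solving the coupled first-order balances gives C_R(τ) = [k₁/(k₂−k₁)]·C_{A0}·(e^(−k₁τ) − e^(−k₂τ)).
e^(−k₁τ) = e^(−0.342×1.94) = e^(−0.6635) = 0.5151; e^(−k₂τ) = e^(−2.289) = 0.1013.
C_R = 0.342×4.22/(1.18−0.342) × (0.5151−0.1013) = 1.722×0.4137 = 0.7125 kmol/m³.
C_A = C_{A0}e^(−k₁τ) = 2.174 kmol/m³, so C_S = C_{A0}−C_A−C_R = 1.334 kmol/m³; C_R/C_S = 0.534.

0.534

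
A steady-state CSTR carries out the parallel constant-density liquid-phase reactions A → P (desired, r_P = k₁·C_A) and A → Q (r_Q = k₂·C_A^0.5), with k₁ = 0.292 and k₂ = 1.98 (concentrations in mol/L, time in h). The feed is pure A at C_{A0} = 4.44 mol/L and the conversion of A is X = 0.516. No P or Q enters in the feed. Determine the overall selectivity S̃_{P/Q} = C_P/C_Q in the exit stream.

0.216

Exit C_A = C_{A0}(1−X) = 4.44×0.484 = 2.149 mol/L.
Rates in a CSTR are evaluated at the outlet concentration: r_P = 0.292×2.149 = 0.6275, r_Q = 1.98×2.149^0.5 = 2.903.
Overall selectivity = C_P/C_Q = r_Pτ/(r_Qτ) = r_P/r_Q = 0.216.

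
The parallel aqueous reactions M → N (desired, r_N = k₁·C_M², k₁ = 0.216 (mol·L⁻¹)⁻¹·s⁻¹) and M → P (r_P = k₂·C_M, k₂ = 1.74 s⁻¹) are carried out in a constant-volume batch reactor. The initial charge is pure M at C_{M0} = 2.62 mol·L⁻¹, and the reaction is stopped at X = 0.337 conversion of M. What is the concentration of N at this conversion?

0.188 mol·L⁻¹

C_M = C_{M0}(1−X) = 1.737 mol·L⁻¹.
Along a PFR/batch, dC_P/dC_M = −r_P/(r_N+r_P) = −k₂/(k₂+k₁·C_M).
Integrating from C_{M0} to C_M: C_P = (1.74/0.216)·ln[(1.74+0.216·2.62)/(1.74+0.216·1.74)] = 8.056·ln(2.306/2.115) = 0.6954 mol·L⁻¹.
Then C_N = (C_{M0}−C_M) − C_P = 0.8829 − 0.6954 = 0.1875 mol·L⁻¹.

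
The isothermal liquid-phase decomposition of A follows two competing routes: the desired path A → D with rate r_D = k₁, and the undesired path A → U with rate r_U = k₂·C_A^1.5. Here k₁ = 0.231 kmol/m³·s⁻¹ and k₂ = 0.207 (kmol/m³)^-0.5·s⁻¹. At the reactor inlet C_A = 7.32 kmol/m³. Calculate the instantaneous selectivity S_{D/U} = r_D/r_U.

S_{D/U} = r_D/r_U = (k₁)/(k₂·C_A^1.5) = (k₁/k₂)·C_A^-1.5.
= (0.231) / (0.207×7.320^1.5) = 0.2310/4.100 = 0.0563.
The undesired path is higher order in A, so low C_A (CSTR or dilute feed) favours D.

0.0563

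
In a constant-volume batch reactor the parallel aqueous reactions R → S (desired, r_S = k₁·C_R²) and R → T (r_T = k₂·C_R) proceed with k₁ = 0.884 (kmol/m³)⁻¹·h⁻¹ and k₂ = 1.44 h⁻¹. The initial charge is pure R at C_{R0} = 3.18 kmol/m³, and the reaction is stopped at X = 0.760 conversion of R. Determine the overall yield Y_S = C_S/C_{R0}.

0.402

C_R = C_{R0}(1−X) = 0.7632 kmol/m³.
Along a PFR/batch, dC_T/dC_R = −r_T/(r_S+r_T) = −k₂/(k₂+k₁·C_R).
Integrating from C_{R0} to C_R: C_T = (1.44/0.884)·ln[(1.44+0.884·3.18)/(1.44+0.884·0.763)] = 1.629·ln(4.251/2.115) = 1.137 kmol/m³.
Then C_S = (C_{R0}−C_R) − C_T = 2.417 − 1.137 = 1.279 kmol/m³.
Y_S = C_S/C_{R0} = 1.279/3.18 = 0.402.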